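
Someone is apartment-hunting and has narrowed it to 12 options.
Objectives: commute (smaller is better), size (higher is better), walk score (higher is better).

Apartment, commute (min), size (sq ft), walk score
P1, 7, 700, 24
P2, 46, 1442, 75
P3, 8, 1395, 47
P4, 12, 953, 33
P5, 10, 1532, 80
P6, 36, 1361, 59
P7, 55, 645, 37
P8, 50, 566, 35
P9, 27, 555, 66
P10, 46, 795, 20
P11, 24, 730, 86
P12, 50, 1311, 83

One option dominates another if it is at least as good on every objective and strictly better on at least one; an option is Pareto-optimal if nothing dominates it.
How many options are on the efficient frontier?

P1: not dominated (best commute).
P2: dominated by P5 (commute 10≤46, size 1532≥1442, walk score 80≥75).
P3: not dominated.
P4: dominated by P3 (commute 8≤12, size 1395≥953, walk score 47≥33).
P5: not dominated (best size).
P6: dominated by P5 (commute 10≤36, size 1532≥1361, walk score 80≥59).
P7: dominated by P2 (commute 46≤55, size 1442≥645, walk score 75≥37).
P8: dominated by P2 (commute 46≤50, size 1442≥566, walk score 75≥35).
P9: dominated by P5 (commute 10≤27, size 1532≥555, walk score 80≥66).
P10: dominated by P2 (commute 46≤46, size 1442≥795, walk score 75≥20).
P11: not dominated (best walk score).
P12: not dominated.
Pareto-optimal: P1, P3, P5, P11, P12 → 5.

5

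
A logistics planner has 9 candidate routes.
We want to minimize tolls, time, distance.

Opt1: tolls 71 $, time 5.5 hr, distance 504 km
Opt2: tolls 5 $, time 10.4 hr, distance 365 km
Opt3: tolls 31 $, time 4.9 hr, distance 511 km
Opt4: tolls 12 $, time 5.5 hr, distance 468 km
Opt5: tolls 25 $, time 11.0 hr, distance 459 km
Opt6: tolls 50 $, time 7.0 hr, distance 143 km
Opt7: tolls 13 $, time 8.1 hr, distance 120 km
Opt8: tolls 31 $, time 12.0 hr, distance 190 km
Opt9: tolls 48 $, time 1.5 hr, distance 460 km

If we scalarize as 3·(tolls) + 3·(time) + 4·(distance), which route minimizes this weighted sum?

Opt1: 3·71 + 3·5.5 + 4·504 = 2245.5
Opt2: 3·5 + 3·10.4 + 4·365 = 1506.2
Opt3: 3·31 + 3·4.9 + 4·511 = 2151.7
Opt4: 3·12 + 3·5.5 + 4·468 = 1924.5
Opt5: 3·25 + 3·11.0 + 4·459 = 1944.0
Opt6: 3·50 + 3·7.0 + 4·143 = 743.0
Opt7: 3·13 + 3·8.1 + 4·120 = 543.3
Opt8: 3·31 + 3·12.0 + 4·190 = 889.0
Opt9: 3·48 + 3·1.5 + 4·460 = 1988.5
Lowest: Opt7 at 543.3.

Opt7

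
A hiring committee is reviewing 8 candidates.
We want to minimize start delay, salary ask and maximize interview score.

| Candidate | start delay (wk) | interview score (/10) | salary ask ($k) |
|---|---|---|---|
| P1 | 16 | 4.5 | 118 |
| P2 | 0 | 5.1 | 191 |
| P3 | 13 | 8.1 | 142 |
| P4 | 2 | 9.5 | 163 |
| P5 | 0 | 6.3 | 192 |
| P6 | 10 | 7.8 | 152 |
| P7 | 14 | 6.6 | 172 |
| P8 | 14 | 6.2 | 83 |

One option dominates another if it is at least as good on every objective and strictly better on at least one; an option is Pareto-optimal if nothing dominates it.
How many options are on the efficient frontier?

P1: dominated by P8 (start delay 14≤16, interview score 6.2≥4.5, salary ask 83≤118).
P2: not dominated.
P3: not dominated.
P4: not dominated (best interview score).
P5: not dominated.
P6: not dominated.
P7: dominated by P3 (start delay 13≤14, interview score 8.1≥6.6, salary ask 142≤172).
P8: not dominated (best salary ask).
Pareto-optimal: P2, P3, P4, P5, P6, P8 → 6.

6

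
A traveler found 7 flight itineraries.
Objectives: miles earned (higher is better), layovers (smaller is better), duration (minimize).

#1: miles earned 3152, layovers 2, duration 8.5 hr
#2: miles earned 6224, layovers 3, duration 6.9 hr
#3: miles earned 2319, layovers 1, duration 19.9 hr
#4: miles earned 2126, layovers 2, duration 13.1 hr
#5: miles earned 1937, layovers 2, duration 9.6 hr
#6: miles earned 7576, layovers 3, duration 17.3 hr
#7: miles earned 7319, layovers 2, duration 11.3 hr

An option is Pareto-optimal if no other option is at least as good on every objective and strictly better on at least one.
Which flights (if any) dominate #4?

#1, #7

#1: miles earned 3152≥2126, layovers 2≤2, duration 8.5≤13.1 — dominates #4.
#7: miles earned 7319≥2126, layovers 2≤2, duration 11.3≤13.1 — dominates #4.
Others (#2, #3, #5, #6) are each worse than #4 on at least one objective.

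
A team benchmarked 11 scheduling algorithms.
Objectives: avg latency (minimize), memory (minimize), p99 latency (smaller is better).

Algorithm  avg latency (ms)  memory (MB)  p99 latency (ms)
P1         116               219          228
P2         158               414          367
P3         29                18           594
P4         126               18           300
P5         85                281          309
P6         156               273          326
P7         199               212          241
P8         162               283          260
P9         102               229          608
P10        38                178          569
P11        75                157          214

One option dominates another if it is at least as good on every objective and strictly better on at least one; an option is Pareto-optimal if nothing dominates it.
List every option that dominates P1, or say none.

P11: avg latency 75≤116, memory 157≤219, p99 latency 214≤228 — dominates P1.
Others (P2, P3, P4, P5, P6, P7, P8, P9, P10) are each worse than P1 on at least one objective.

P11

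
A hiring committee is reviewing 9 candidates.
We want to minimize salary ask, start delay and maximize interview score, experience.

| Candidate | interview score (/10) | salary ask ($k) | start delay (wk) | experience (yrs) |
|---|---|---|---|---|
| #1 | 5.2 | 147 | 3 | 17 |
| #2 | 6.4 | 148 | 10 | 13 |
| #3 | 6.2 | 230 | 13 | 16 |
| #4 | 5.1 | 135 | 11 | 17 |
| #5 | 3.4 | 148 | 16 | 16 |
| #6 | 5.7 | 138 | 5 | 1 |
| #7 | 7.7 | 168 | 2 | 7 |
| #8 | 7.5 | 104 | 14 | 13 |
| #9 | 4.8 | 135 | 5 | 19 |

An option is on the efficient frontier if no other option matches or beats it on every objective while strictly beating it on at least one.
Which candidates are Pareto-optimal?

#1, #2, #3, #4, #6, #7, #8, #9

#1: not dominated.
#2: not dominated.
#3: not dominated.
#4: not dominated.
#5: dominated by #1 (interview score 5.2≥3.4, salary ask 147≤148, start delay 3≤16, experience 17≥16).
#6: not dominated.
#7: not dominated (best interview score).
#8: not dominated (best salary ask).
#9: not dominated (best experience).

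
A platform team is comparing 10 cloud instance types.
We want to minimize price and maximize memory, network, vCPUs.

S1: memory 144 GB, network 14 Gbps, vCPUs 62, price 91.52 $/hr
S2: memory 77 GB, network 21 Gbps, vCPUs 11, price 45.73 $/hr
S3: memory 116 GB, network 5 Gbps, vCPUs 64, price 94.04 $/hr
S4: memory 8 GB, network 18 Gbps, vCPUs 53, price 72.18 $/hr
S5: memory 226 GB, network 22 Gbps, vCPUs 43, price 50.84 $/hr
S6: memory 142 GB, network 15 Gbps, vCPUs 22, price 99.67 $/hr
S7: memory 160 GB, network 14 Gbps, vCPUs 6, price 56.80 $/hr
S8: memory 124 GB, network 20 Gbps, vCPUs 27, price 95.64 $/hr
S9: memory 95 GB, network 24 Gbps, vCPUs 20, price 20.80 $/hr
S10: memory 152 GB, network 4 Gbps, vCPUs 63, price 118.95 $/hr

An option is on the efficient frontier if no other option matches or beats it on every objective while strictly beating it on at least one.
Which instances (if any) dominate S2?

S9

S9: memory 95≥77, network 24≥21, vCPUs 20≥11, price 20.80≤45.73 — dominates S2.
Others (S1, S3, S4, S5, S6, S7, S8, S10) are each worse than S2 on at least one objective.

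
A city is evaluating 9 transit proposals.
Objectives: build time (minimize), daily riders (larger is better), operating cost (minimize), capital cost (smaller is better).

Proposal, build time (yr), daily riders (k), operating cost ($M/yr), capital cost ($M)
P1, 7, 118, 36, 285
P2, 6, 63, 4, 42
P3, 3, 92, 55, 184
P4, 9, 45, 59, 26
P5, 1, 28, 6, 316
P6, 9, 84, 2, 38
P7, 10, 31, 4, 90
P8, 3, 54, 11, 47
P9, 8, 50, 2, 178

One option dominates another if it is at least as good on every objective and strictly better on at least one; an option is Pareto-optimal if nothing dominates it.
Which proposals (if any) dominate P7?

P2, P6

P2: build time 6≤10, daily riders 63≥31, operating cost 4≤4, capital cost 42≤90 — dominates P7.
P6: build time 9≤10, daily riders 84≥31, operating cost 2≤4, capital cost 38≤90 — dominates P7.
Others (P1, P3, P4, P5, P8, P9) are each worse than P7 on at least one objective.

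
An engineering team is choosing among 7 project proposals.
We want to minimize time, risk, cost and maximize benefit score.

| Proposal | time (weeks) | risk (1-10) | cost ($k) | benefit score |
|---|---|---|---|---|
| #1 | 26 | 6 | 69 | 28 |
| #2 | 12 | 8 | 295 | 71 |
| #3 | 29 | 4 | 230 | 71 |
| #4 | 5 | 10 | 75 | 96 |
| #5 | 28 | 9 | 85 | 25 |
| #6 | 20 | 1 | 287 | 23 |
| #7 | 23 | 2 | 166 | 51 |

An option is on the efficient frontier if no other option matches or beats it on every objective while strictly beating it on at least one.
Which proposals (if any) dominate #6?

none

#1: worse on time (26 vs 20).
#2: worse on risk (8 vs 1).
#3: worse on time (29 vs 20).
#4: worse on risk (10 vs 1).
#5: worse on time (28 vs 20).
#7: worse on time (23 vs 20).
No option dominates #6.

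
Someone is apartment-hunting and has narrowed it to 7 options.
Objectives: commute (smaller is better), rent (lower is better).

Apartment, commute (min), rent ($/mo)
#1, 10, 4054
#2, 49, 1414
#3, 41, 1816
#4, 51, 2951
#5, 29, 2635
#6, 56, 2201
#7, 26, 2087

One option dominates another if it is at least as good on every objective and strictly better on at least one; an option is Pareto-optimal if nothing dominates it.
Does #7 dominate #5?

Yes

#7 vs #5: commute 26≤29, rent 2087≤2635 — #7 is at least as good on every objective with at least one strict improvement.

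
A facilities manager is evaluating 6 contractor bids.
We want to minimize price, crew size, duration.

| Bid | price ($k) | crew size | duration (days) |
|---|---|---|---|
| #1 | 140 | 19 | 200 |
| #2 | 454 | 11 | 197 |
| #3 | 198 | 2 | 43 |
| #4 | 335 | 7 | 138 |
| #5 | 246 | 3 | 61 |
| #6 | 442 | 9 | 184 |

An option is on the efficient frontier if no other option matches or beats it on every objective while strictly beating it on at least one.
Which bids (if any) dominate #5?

#3

#3: price 198≤246, crew size 2≤3, duration 43≤61 — dominates #5.
Others (#1, #2, #4, #6) are each worse than #5 on at least one objective.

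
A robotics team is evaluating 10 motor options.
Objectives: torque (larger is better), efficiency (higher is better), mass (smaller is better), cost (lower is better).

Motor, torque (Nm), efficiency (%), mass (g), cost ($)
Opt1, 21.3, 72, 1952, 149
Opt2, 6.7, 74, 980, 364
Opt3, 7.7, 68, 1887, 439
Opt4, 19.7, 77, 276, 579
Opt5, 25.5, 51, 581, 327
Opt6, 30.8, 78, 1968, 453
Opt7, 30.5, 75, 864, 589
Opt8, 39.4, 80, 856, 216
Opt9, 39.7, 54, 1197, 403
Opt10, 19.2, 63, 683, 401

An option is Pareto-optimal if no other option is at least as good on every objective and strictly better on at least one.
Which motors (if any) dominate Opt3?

Opt8: torque 39.4≥7.7, efficiency 80≥68, mass 856≤1887, cost 216≤439 — dominates Opt3.
Others (Opt1, Opt2, Opt4, Opt5, Opt6, Opt7, Opt9, Opt10) are each worse than Opt3 on at least one objective.

Opt8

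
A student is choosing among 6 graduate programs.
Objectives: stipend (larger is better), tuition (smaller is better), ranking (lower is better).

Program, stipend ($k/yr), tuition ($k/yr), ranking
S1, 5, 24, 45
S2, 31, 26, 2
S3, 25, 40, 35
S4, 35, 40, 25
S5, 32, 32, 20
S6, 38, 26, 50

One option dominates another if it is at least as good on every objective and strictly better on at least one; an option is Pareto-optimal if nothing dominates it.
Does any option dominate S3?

Yes

S2 vs S3: stipend 31≥25, tuition 26≤40, ranking 2≤35 — S2 is at least as good on every objective and strictly better on at least one, so S2 dominates S3.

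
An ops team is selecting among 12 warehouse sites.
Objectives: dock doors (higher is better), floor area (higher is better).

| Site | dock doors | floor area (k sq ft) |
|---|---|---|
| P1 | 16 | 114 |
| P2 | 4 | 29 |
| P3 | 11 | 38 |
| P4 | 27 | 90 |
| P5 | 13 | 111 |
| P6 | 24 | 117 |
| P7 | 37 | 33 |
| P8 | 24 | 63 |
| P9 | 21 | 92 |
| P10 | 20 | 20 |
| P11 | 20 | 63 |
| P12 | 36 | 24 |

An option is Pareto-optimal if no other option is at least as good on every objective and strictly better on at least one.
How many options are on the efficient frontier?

3

P1: dominated by P6 (dock doors 24≥16, floor area 117≥114).
P2: dominated by P1 (dock doors 16≥4, floor area 114≥29).
P3: dominated by P1 (dock doors 16≥11, floor area 114≥38).
P4: not dominated.
P5: dominated by P1 (dock doors 16≥13, floor area 114≥111).
P6: not dominated (best floor area).
P7: not dominated (best dock doors).
P8: dominated by P4 (dock doors 27≥24, floor area 90≥63).
P9: dominated by P6 (dock doors 24≥21, floor area 117≥92).
P10: dominated by P4 (dock doors 27≥20, floor area 90≥20).
P11: dominated by P4 (dock doors 27≥20, floor area 90≥63).
P12: dominated by P7 (dock doors 37≥36, floor area 33≥24).
Pareto-optimal: P4, P6, P7 → 3.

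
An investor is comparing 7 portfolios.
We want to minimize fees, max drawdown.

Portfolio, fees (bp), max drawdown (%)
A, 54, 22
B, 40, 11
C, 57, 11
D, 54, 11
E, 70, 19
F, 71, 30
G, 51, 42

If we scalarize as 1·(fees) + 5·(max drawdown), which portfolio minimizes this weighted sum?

A: 1·54 + 5·22 = 164
B: 1·40 + 5·11 = 95
C: 1·57 + 5·11 = 112
D: 1·54 + 5·11 = 109
E: 1·70 + 5·19 = 165
F: 1·71 + 5·30 = 221
G: 1·51 + 5·42 = 261
Lowest: B at 95.

B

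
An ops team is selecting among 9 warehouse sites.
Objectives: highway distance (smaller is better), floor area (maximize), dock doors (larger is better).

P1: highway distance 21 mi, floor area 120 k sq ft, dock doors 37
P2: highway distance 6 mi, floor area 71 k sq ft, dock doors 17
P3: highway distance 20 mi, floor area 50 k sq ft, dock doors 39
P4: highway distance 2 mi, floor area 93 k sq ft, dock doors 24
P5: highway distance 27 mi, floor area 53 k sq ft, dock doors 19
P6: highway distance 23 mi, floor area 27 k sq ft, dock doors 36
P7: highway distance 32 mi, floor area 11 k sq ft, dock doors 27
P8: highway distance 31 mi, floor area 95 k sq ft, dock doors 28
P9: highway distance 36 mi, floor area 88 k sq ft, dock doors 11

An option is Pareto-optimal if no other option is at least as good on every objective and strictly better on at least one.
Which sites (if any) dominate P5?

P1, P4

P1: highway distance 21≤27, floor area 120≥53, dock doors 37≥19 — dominates P5.
P4: highway distance 2≤27, floor area 93≥53, dock doors 24≥19 — dominates P5.
Others (P2, P3, P6, P7, P8, P9) are each worse than P5 on at least one objective.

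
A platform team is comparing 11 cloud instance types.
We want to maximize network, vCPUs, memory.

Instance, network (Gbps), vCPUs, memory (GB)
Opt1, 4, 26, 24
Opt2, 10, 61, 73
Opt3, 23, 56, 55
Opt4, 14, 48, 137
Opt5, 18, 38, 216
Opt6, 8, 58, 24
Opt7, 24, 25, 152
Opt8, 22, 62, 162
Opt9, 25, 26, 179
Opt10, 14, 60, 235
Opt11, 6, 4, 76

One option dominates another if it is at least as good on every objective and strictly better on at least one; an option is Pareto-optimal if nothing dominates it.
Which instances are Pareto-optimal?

Opt3, Opt5, Opt8, Opt9, Opt10

Opt1: dominated by Opt2 (network 10≥4, vCPUs 61≥26, memory 73≥24).
Opt2: dominated by Opt8 (network 22≥10, vCPUs 62≥61, memory 162≥73).
Opt3: not dominated.
Opt4: dominated by Opt8 (network 22≥14, vCPUs 62≥48, memory 162≥137).
Opt5: not dominated.
Opt6: dominated by Opt2 (network 10≥8, vCPUs 61≥58, memory 73≥24).
Opt7: dominated by Opt9 (network 25≥24, vCPUs 26≥25, memory 179≥152).
Opt8: not dominated (best vCPUs).
Opt9: not dominated (best network).
Opt10: not dominated (best memory).
Opt11: dominated by Opt4 (network 14≥6, vCPUs 48≥4, memory 137≥76).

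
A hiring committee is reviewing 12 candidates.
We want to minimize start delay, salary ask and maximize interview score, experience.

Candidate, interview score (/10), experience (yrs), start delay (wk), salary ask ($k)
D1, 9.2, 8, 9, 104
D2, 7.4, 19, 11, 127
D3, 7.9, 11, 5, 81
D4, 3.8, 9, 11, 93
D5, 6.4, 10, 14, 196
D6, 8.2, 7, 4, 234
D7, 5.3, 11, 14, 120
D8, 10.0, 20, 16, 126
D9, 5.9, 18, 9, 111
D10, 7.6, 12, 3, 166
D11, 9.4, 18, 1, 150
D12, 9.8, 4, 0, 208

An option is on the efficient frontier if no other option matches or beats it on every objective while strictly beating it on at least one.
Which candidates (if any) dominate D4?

D3

D3: interview score 7.9≥3.8, experience 11≥9, start delay 5≤11, salary ask 81≤93 — dominates D4.
Others (D1, D2, D5, D6, D7, D8, D9, D10, D11, D12) are each worse than D4 on at least one objective.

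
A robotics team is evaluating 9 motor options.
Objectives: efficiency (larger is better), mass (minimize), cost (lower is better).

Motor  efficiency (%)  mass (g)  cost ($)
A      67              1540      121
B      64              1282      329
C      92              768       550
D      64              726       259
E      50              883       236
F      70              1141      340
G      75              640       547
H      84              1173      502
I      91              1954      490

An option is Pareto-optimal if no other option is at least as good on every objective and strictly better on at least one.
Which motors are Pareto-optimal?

A, C, D, E, F, G, H, I

A: not dominated (best cost).
B: dominated by D (efficiency 64≥64, mass 726≤1282, cost 259≤329).
C: not dominated (best efficiency).
D: not dominated.
E: not dominated.
F: not dominated.
G: not dominated (best mass).
H: not dominated.
I: not dominated.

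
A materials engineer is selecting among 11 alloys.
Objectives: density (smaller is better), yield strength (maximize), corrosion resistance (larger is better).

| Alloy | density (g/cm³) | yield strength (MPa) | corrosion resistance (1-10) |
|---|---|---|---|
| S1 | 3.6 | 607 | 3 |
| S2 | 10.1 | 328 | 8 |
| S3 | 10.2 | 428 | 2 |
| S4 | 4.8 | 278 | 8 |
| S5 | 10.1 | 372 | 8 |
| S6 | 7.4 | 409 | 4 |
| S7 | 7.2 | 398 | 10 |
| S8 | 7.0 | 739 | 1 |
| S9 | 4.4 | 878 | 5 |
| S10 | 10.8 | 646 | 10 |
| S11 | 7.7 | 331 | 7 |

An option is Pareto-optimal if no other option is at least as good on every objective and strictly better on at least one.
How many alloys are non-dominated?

5

S1: not dominated (best density).
S2: dominated by S5 (density 10.1≤10.1, yield strength 372≥328, corrosion resistance 8≥8).
S3: dominated by S1 (density 3.6≤10.2, yield strength 607≥428, corrosion resistance 3≥2).
S4: not dominated.
S5: dominated by S7 (density 7.2≤10.1, yield strength 398≥372, corrosion resistance 10≥8).
S6: dominated by S9 (density 4.4≤7.4, yield strength 878≥409, corrosion resistance 5≥4).
S7: not dominated.
S8: dominated by S9 (density 4.4≤7.0, yield strength 878≥739, corrosion resistance 5≥1).
S9: not dominated (best yield strength).
S10: not dominated.
S11: dominated by S7 (density 7.2≤7.7, yield strength 398≥331, corrosion resistance 10≥7).
Pareto-optimal: S1, S4, S7, S9, S10 → 5.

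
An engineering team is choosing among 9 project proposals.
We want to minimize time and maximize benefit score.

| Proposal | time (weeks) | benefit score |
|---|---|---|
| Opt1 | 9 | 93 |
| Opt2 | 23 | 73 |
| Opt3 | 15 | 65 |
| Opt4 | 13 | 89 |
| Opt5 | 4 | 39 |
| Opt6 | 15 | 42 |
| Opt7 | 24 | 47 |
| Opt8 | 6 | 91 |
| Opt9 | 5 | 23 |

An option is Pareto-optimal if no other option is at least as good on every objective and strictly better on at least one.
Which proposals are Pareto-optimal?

Opt1, Opt5, Opt8

Opt1: not dominated (best benefit score).
Opt2: dominated by Opt1 (time 9≤23, benefit score 93≥73).
Opt3: dominated by Opt1 (time 9≤15, benefit score 93≥65).
Opt4: dominated by Opt1 (time 9≤13, benefit score 93≥89).
Opt5: not dominated (best time).
Opt6: dominated by Opt1 (time 9≤15, benefit score 93≥42).
Opt7: dominated by Opt1 (time 9≤24, benefit score 93≥47).
Opt8: not dominated.
Opt9: dominated by Opt5 (time 4≤5, benefit score 39≥23).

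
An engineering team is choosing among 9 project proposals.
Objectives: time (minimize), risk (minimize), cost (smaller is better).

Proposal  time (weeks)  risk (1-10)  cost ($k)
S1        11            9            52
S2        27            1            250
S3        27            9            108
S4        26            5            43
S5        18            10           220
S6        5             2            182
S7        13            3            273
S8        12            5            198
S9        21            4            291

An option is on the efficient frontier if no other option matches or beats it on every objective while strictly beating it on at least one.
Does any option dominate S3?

Yes

S1 vs S3: time 11≤27, risk 9≤9, cost 52≤108 — S1 is at least as good on every objective and strictly better on at least one, so S1 dominates S3.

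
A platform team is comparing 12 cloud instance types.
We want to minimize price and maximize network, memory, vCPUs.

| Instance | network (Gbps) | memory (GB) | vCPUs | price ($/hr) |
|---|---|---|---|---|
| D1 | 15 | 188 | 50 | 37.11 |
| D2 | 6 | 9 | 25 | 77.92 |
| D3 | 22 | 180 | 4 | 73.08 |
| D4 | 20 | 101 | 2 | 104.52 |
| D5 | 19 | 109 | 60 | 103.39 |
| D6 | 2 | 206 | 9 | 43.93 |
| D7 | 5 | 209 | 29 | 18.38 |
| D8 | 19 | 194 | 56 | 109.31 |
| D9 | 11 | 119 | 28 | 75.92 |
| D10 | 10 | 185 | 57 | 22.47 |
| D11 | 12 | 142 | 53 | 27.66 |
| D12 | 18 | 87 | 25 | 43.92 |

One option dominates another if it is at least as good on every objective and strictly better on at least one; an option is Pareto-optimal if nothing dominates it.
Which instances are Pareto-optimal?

D1, D3, D5, D7, D8, D10, D11, D12

D1: not dominated.
D2: dominated by D1 (network 15≥6, memory 188≥9, vCPUs 50≥25, price 37.11≤77.92).
D3: not dominated (best network).
D4: dominated by D3 (network 22≥20, memory 180≥101, vCPUs 4≥2, price 73.08≤104.52).
D5: not dominated (best vCPUs).
D6: dominated by D7 (network 5≥2, memory 209≥206, vCPUs 29≥9, price 18.38≤43.93).
D7: not dominated (best memory).
D8: not dominated.
D9: dominated by D1 (network 15≥11, memory 188≥119, vCPUs 50≥28, price 37.11≤75.92).
D10: not dominated.
D11: not dominated.
D12: not dominated.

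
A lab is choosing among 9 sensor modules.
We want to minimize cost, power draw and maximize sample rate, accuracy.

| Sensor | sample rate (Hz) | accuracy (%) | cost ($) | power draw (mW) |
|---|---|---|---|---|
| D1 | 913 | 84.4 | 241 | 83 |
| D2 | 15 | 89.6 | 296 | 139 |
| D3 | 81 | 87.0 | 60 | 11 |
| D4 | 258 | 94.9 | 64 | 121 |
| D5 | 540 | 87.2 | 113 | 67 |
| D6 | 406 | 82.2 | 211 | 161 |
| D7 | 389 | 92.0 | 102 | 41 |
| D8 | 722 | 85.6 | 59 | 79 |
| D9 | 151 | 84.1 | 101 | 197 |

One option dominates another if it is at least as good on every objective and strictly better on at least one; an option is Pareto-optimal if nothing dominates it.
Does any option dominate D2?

Yes

D4 vs D2: sample rate 258≥15, accuracy 94.9≥89.6, cost 64≤296, power draw 121≤139 — D4 is at least as good on every objective and strictly better on at least one, so D4 dominates D2.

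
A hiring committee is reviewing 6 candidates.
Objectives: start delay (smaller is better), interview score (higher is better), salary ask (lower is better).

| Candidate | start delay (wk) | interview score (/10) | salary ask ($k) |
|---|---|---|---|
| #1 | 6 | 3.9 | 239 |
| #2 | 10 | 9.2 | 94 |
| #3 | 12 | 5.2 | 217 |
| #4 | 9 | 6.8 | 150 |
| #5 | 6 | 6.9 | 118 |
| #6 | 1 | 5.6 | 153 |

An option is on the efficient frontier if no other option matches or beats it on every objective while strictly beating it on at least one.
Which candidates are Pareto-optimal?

#2, #5, #6

#1: dominated by #5 (start delay 6≤6, interview score 6.9≥3.9, salary ask 118≤239).
#2: not dominated (best interview score).
#3: dominated by #2 (start delay 10≤12, interview score 9.2≥5.2, salary ask 94≤217).
#4: dominated by #5 (start delay 6≤9, interview score 6.9≥6.8, salary ask 118≤150).
#5: not dominated.
#6: not dominated (best start delay).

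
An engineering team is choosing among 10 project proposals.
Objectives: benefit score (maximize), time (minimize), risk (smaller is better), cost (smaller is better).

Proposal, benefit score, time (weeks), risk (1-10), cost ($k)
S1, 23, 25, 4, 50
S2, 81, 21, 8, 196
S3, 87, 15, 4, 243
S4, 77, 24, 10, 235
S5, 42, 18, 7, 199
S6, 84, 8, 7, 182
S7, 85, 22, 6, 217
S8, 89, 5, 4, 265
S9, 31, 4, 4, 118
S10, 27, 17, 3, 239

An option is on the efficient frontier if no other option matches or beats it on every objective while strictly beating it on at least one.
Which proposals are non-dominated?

S1, S3, S6, S7, S8, S9, S10

S1: not dominated (best cost).
S2: dominated by S6 (benefit score 84≥81, time 8≤21, risk 7≤8, cost 182≤196).
S3: not dominated.
S4: dominated by S2 (benefit score 81≥77, time 21≤24, risk 8≤10, cost 196≤235).
S5: dominated by S6 (benefit score 84≥42, time 8≤18, risk 7≤7, cost 182≤199).
S6: not dominated.
S7: not dominated.
S8: not dominated (best benefit score).
S9: not dominated (best time).
S10: not dominated (best risk).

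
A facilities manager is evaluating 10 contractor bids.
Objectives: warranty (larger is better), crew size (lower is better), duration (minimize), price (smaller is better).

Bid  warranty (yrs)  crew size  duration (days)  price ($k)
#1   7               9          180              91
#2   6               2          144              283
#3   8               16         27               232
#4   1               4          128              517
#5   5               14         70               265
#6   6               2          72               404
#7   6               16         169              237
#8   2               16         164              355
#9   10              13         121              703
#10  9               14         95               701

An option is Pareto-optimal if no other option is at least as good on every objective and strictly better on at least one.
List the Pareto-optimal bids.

#1, #2, #3, #5, #6, #9, #10

#1: not dominated (best price).
#2: not dominated.
#3: not dominated (best duration).
#4: dominated by #6 (warranty 6≥1, crew size 2≤4, duration 72≤128, price 404≤517).
#5: not dominated.
#6: not dominated.
#7: dominated by #3 (warranty 8≥6, crew size 16≤16, duration 27≤169, price 232≤237).
#8: dominated by #2 (warranty 6≥2, crew size 2≤16, duration 144≤164, price 283≤355).
#9: not dominated (best warranty).
#10: not dominated.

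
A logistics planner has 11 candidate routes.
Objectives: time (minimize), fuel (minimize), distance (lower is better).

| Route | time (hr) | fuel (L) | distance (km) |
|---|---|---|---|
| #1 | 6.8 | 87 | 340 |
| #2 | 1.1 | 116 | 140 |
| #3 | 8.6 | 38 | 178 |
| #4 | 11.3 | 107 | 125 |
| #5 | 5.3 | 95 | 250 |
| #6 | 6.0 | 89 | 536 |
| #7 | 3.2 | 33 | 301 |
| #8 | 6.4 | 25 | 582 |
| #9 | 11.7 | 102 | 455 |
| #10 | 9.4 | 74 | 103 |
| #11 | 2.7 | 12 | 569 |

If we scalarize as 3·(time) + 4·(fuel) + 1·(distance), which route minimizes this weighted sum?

#3

#1: 3·6.8 + 4·87 + 1·340 = 708.4
#2: 3·1.1 + 4·116 + 1·140 = 607.3
#3: 3·8.6 + 4·38 + 1·178 = 355.8
#4: 3·11.3 + 4·107 + 1·125 = 586.9
#5: 3·5.3 + 4·95 + 1·250 = 645.9
#6: 3·6.0 + 4·89 + 1·536 = 910.0
#7: 3·3.2 + 4·33 + 1·301 = 442.6
#8: 3·6.4 + 4·25 + 1·582 = 701.2
#9: 3·11.7 + 4·102 + 1·455 = 898.1
#10: 3·9.4 + 4·74 + 1·103 = 427.2
#11: 3·2.7 + 4·12 + 1·569 = 625.1
Lowest: #3 at 355.8.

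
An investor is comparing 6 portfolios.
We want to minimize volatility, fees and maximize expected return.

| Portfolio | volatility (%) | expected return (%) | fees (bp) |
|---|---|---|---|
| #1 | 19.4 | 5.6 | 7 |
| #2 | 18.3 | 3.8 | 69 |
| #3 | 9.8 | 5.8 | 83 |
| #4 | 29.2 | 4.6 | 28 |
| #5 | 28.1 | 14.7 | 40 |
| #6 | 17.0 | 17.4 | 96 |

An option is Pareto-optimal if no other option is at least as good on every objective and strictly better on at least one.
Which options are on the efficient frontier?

#1: not dominated (best fees).
#2: not dominated.
#3: not dominated (best volatility).
#4: dominated by #1 (volatility 19.4≤29.2, expected return 5.6≥4.6, fees 7≤28).
#5: not dominated.
#6: not dominated (best expected return).

#1, #2, #3, #5, #6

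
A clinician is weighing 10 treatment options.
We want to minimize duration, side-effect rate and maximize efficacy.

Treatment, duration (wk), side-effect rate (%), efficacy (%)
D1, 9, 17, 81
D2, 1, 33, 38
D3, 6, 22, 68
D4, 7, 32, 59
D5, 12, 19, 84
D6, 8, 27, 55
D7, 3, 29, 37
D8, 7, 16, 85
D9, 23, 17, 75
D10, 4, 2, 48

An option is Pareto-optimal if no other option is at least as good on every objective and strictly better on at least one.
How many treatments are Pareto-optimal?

D1: dominated by D8 (duration 7≤9, side-effect rate 16≤17, efficacy 85≥81).
D2: not dominated (best duration).
D3: not dominated.
D4: dominated by D3 (duration 6≤7, side-effect rate 22≤32, efficacy 68≥59).
D5: dominated by D8 (duration 7≤12, side-effect rate 16≤19, efficacy 85≥84).
D6: dominated by D3 (duration 6≤8, side-effect rate 22≤27, efficacy 68≥55).
D7: not dominated.
D8: not dominated (best efficacy).
D9: dominated by D1 (duration 9≤23, side-effect rate 17≤17, efficacy 81≥75).
D10: not dominated (best side-effect rate).
Pareto-optimal: D2, D3, D7, D8, D10 → 5.

5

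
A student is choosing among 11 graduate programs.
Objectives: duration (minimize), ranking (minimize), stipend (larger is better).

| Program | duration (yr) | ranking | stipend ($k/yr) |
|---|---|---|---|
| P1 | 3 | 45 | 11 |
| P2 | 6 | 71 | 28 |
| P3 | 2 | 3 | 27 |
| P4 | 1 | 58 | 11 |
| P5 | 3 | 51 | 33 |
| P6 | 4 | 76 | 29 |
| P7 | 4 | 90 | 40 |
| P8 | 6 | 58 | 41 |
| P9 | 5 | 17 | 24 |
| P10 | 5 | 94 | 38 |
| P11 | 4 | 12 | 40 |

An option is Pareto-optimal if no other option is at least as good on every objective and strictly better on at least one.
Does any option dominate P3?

P1: worse on duration (3 vs 2).
P2: worse on duration (6 vs 2).
P4: worse on ranking (58 vs 3).
P5: worse on duration (3 vs 2).
P6: worse on duration (4 vs 2).
P7: worse on duration (4 vs 2).
P8: worse on duration (6 vs 2).
P9: worse on duration (5 vs 2).
P10: worse on duration (5 vs 2).
P11: worse on duration (4 vs 2).
No option is at least as good as P3 on every objective and strictly better on one.

No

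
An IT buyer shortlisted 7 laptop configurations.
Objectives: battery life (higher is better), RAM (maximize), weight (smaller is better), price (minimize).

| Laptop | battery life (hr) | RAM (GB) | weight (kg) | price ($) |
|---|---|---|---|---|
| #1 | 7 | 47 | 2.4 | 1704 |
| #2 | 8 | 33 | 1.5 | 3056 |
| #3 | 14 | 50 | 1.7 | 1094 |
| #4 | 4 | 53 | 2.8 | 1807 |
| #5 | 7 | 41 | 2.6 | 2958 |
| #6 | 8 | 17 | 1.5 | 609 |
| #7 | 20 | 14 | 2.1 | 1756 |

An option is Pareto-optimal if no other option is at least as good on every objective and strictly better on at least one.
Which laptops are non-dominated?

#2, #3, #4, #6, #7

#1: dominated by #3 (battery life 14≥7, RAM 50≥47, weight 1.7≤2.4, price 1094≤1704).
#2: not dominated.
#3: not dominated.
#4: not dominated (best RAM).
#5: dominated by #1 (battery life 7≥7, RAM 47≥41, weight 2.4≤2.6, price 1704≤2958).
#6: not dominated (best price).
#7: not dominated (best battery life).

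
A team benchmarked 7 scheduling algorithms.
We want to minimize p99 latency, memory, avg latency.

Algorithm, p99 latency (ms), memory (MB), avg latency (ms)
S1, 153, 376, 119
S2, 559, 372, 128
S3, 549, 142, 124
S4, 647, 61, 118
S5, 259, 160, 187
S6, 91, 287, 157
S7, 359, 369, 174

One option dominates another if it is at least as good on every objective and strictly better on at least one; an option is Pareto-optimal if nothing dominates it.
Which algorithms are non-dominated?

S1: not dominated.
S2: dominated by S3 (p99 latency 549≤559, memory 142≤372, avg latency 124≤128).
S3: not dominated.
S4: not dominated (best memory).
S5: not dominated.
S6: not dominated (best p99 latency).
S7: dominated by S6 (p99 latency 91≤359, memory 287≤369, avg latency 157≤174).

S1, S3, S4, S5, S6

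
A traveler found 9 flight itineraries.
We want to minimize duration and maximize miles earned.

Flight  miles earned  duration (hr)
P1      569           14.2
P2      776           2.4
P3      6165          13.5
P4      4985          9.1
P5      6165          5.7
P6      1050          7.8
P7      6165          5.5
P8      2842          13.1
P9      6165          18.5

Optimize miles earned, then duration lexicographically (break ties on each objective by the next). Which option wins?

P7

First maximize miles earned: best is 6165, kept {P3, P5, P7, P9}.
Then minimize duration: best is 5.5, kept {P7}.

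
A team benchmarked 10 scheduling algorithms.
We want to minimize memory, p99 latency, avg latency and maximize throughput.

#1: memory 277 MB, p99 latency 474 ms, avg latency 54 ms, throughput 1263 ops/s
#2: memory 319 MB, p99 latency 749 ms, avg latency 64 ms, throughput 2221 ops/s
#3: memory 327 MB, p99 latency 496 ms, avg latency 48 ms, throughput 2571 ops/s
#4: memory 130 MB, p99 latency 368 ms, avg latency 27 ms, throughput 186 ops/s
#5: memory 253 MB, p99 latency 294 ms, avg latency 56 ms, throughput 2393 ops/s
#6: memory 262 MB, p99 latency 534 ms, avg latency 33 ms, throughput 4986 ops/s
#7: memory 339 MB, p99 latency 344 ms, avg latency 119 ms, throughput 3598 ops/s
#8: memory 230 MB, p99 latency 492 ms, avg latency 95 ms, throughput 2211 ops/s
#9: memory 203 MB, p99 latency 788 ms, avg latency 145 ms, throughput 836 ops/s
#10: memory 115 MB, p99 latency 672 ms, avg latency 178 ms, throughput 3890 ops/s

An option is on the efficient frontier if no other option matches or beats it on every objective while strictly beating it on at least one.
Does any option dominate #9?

#1: worse on memory (277 vs 203).
#2: worse on memory (319 vs 203).
#3: worse on memory (327 vs 203).
#4: worse on throughput (186 vs 836).
#5: worse on memory (253 vs 203).
#6: worse on memory (262 vs 203).
#7: worse on memory (339 vs 203).
#8: worse on memory (230 vs 203).
#10: worse on avg latency (178 vs 145).
No option is at least as good as #9 on every objective and strictly better on one.

No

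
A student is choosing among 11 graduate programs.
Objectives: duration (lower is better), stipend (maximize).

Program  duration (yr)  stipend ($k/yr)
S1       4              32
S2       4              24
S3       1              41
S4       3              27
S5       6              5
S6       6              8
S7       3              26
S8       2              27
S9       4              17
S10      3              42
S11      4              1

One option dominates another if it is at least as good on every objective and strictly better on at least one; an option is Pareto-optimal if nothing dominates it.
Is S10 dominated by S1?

S1 vs S10: S1 is worse on duration (4 vs 3), so it does not dominate S10.

No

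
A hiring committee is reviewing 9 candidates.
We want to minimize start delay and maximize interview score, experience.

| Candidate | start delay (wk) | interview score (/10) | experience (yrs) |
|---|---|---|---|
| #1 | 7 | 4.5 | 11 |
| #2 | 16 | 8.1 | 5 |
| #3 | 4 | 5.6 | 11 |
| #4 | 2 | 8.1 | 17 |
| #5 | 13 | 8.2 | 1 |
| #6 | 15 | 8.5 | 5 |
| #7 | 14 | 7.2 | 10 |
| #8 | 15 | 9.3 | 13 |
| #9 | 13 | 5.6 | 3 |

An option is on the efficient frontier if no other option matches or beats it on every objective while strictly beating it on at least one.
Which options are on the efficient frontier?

#4, #5, #8

#1: dominated by #3 (start delay 4≤7, interview score 5.6≥4.5, experience 11≥11).
#2: dominated by #4 (start delay 2≤16, interview score 8.1≥8.1, experience 17≥5).
#3: dominated by #4 (start delay 2≤4, interview score 8.1≥5.6, experience 17≥11).
#4: not dominated (best start delay).
#5: not dominated.
#6: dominated by #8 (start delay 15≤15, interview score 9.3≥8.5, experience 13≥5).
#7: dominated by #4 (start delay 2≤14, interview score 8.1≥7.2, experience 17≥10).
#8: not dominated (best interview score).
#9: dominated by #3 (start delay 4≤13, interview score 5.6≥5.6, experience 11≥3).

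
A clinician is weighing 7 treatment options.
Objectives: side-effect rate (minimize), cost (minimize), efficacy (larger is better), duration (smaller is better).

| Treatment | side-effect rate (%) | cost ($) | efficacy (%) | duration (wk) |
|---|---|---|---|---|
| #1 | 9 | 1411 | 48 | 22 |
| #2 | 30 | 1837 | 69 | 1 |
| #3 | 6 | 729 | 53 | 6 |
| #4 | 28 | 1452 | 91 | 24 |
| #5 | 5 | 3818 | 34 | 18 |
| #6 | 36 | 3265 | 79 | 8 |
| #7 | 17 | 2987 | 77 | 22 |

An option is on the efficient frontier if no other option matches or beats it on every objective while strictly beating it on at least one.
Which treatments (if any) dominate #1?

#3

#3: side-effect rate 6≤9, cost 729≤1411, efficacy 53≥48, duration 6≤22 — dominates #1.
Others (#2, #4, #5, #6, #7) are each worse than #1 on at least one objective.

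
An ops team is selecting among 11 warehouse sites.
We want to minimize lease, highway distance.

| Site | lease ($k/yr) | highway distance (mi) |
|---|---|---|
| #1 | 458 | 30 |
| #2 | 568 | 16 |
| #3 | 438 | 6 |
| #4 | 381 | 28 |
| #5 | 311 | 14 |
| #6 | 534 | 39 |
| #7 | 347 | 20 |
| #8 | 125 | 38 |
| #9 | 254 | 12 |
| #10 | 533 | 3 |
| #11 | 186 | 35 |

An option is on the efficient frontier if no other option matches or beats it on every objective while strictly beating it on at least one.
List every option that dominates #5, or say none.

#9

#9: lease 254≤311, highway distance 12≤14 — dominates #5.
Others (#1, #2, #3, #4, #6, #7, #8, #10, #11) are each worse than #5 on at least one objective.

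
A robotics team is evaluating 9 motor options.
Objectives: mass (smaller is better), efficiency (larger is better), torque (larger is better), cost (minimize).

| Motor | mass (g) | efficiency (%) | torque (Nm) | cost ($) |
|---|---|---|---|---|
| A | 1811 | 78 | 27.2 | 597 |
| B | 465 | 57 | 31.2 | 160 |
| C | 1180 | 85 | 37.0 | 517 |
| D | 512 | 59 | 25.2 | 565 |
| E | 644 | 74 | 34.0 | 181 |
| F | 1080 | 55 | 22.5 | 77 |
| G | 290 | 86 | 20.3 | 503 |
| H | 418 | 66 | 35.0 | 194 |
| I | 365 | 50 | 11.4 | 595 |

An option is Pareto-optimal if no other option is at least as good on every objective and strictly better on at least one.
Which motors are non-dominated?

B, C, E, F, G, H

A: dominated by C (mass 1180≤1811, efficiency 85≥78, torque 37.0≥27.2, cost 517≤597).
B: not dominated.
C: not dominated (best torque).
D: dominated by H (mass 418≤512, efficiency 66≥59, torque 35.0≥25.2, cost 194≤565).
E: not dominated.
F: not dominated (best cost).
G: not dominated (best mass).
H: not dominated.
I: dominated by G (mass 290≤365, efficiency 86≥50, torque 20.3≥11.4, cost 503≤595).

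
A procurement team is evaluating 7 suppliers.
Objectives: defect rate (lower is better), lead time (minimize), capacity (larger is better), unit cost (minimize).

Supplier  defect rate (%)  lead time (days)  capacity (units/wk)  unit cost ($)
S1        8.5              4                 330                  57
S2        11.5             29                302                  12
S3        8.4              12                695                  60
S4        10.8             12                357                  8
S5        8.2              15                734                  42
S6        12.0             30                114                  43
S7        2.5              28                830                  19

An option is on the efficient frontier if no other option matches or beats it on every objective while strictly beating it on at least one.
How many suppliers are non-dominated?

5

S1: not dominated (best lead time).
S2: dominated by S4 (defect rate 10.8≤11.5, lead time 12≤29, capacity 357≥302, unit cost 8≤12).
S3: not dominated.
S4: not dominated (best unit cost).
S5: not dominated.
S6: dominated by S2 (defect rate 11.5≤12.0, lead time 29≤30, capacity 302≥114, unit cost 12≤43).
S7: not dominated (best defect rate).
Pareto-optimal: S1, S3, S4, S5, S7 → 5.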